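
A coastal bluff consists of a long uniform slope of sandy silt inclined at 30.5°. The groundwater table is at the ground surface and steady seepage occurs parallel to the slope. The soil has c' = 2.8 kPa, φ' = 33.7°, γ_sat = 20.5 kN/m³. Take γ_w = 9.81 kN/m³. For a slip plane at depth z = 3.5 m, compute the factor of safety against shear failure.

FS = 0.68

With seepage parallel to the slope and the water table at the surface, the effective normal stress on the slip plane uses the buoyant unit weight γ' = γ_sat − γ_w while the driving shear stress uses γ_sat:
FS = [c' + γ' z cos²β tanφ'] / [γ_sat z sinβ cosβ]
γ' = 20.5 − 9.81 = 10.69 kN/m³
Numerator = 2.8 + 10.69·3.5·cos²30.5°·tan33.7° = 2.8 + 10.69·3.5·0.7424·0.6669 = 21.325 kPa
Denominator = 20.5·3.5·sin30.5°·cos30.5° = 20.5·3.5·0.5075·0.8616 = 31.377 kPa
FS = 21.325 / 31.377 = 0.680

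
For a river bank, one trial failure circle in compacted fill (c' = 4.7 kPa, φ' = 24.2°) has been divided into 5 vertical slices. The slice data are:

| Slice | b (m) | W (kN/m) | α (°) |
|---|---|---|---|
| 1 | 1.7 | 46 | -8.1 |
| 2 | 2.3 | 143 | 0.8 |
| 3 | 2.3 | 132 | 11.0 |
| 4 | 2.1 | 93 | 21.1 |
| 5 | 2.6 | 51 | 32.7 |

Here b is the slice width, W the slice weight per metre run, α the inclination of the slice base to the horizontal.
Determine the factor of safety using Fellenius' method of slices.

FS = 3.14

Ordinary method of slices: FS = Σ[c'·Δl_i + (W_i cosα_i)·tanφ'] / Σ W_i sinα_i, with Δl_i = b_i / cosα_i.
Slice 1: Δl = 1.7/cos(-8.1°) = 1.717 m; N'_1 = 46·cos(-8.1°) = 45.5; c'Δl = 8.07; W sinα = -6.5
Slice 2: Δl = 2.3/cos0.8° = 2.300 m; N'_2 = 143·cos0.8° = 143.0; c'Δl = 10.81; W sinα = 2.0
Slice 3: Δl = 2.3/cos11.0° = 2.343 m; N'_3 = 132·cos11.0° = 129.6; c'Δl = 11.01; W sinα = 25.2
Slice 4: Δl = 2.1/cos21.1° = 2.251 m; N'_4 = 93·cos21.1° = 86.8; c'Δl = 10.58; W sinα = 33.5
Slice 5: Δl = 2.6/cos32.7° = 3.090 m; N'_5 = 51·cos32.7° = 42.9; c'Δl = 14.52; W sinα = 27.6
Σc'Δl = 55.0 kN/m; ΣN' = 447.8 kN/m; ΣW sinα = 81.7 kN/m
Resisting = 55.0 + 447.8·tan24.2° = 55.0 + 201.2 = 256.2 kN/m
FS = 256.2 / 81.7 = 3.135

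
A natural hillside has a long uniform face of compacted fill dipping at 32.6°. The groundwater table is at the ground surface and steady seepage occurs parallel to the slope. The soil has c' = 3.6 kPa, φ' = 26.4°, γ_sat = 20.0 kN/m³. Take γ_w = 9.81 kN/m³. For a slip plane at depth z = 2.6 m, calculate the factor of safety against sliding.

With seepage parallel to the slope and the water table at the surface, the effective normal stress on the slip plane uses the buoyant unit weight γ' = γ_sat − γ_w while the driving shear stress uses γ_sat:
FS = [c' + γ' z cos²β tanφ'] / [γ_sat z sinβ cosβ]
γ' = 20.0 − 9.81 = 10.19 kN/m³
Numerator = 3.6 + 10.19·2.6·cos²32.6°·tan26.4° = 3.6 + 10.19·2.6·0.7097·0.4964 = 12.934 kPa
Denominator = 20.0·2.6·sin32.6°·cos32.6° = 20.0·2.6·0.5388·0.8425 = 23.602 kPa
FS = 12.934 / 23.602 = 0.548

FS = 0.55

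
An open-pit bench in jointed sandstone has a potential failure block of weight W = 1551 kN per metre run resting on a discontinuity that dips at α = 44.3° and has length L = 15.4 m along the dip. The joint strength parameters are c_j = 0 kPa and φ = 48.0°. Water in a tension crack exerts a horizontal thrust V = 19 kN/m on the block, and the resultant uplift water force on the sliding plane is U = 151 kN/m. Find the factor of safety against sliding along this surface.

FS = 0.96

Resolving the block weight along and normal to the plane and applying the Mohr–Coulomb strength on the joint:
N' = W cosα − U − V sinα = 1551·cos44.3° − 151 − 19·sin44.3° = 945.8 kN/m
Driving force T = W sinα + V cosα = 1551·sin44.3° + 19·cos44.3° = 1096.8 kN/m
Resisting force R = c_j·L + N'·tanφ = 0·15.4 + 945.8·tan48.0° = 0.0 + 1050.4 = 1050.4 kN/m
FS = R / T = 1050.4 / 1096.8 = 0.958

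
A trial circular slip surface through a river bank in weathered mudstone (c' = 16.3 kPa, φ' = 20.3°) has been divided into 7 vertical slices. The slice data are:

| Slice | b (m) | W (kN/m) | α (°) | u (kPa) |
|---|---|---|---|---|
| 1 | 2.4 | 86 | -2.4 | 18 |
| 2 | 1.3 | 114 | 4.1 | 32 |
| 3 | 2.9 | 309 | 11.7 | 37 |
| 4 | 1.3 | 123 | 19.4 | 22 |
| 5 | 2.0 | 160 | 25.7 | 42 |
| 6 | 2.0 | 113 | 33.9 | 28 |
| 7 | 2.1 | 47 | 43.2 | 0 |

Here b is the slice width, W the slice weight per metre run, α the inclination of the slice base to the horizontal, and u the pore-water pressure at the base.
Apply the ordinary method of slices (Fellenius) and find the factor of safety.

FS = 1.61

Ordinary method of slices: FS = Σ[c'·Δl_i + (W_i cosα_i − u_i·Δl_i)·tanφ'] / Σ W_i sinα_i, with Δl_i = b_i / cosα_i.
Slice 1: Δl = 2.4/cos(-2.4°) = 2.402 m; N'_1 = 86·cos(-2.4°) − 18·2.402 = 42.7; c'Δl = 39.15; W sinα = -3.6
Slice 2: Δl = 1.3/cos4.1° = 1.303 m; N'_2 = 114·cos4.1° − 32·1.303 = 72.0; c'Δl = 21.24; W sinα = 8.2
Slice 3: Δl = 2.9/cos11.7° = 2.962 m; N'_3 = 309·cos11.7° − 37·2.962 = 193.0; c'Δl = 48.27; W sinα = 62.7
Slice 4: Δl = 1.3/cos19.4° = 1.378 m; N'_4 = 123·cos19.4° − 22·1.378 = 85.7; c'Δl = 22.47; W sinα = 40.9
Slice 5: Δl = 2.0/cos25.7° = 2.220 m; N'_5 = 160·cos25.7° − 42·2.220 = 51.0; c'Δl = 36.18; W sinα = 69.4
Slice 6: Δl = 2.0/cos33.9° = 2.410 m; N'_6 = 113·cos33.9° − 28·2.410 = 26.3; c'Δl = 39.28; W sinα = 63.0
Slice 7: Δl = 2.1/cos43.2° = 2.881 m; N'_7 = 47·cos43.2° − 0·2.881 = 34.3; c'Δl = 46.96; W sinα = 32.2
Σc'Δl = 253.5 kN/m; ΣN' = 504.9 kN/m; ΣW sinα = 272.7 kN/m
Resisting = 253.5 + 504.9·tan20.3° = 253.5 + 186.8 = 440.3 kN/m
FS = 440.3 / 272.7 = 1.615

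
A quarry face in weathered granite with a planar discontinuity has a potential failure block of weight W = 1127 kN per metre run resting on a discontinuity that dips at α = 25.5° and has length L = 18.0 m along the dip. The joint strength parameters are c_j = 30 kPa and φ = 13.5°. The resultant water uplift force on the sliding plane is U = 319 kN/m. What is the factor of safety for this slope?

FS = 1.46

Resolving the block weight along and normal to the plane and applying the Mohr–Coulomb strength on the joint:
N' = W cosα − U = 1127·cos25.5° − 319 = 698.2 kN/m
Driving force T = W sinα = 1127·sin25.5° = 485.2 kN/m
Resisting force R = c_j·L + N'·tanφ = 30·18.0 + 698.2·tan13.5° = 540.0 + 167.6 = 707.6 kN/m
FS = R / T = 707.6 / 485.2 = 1.458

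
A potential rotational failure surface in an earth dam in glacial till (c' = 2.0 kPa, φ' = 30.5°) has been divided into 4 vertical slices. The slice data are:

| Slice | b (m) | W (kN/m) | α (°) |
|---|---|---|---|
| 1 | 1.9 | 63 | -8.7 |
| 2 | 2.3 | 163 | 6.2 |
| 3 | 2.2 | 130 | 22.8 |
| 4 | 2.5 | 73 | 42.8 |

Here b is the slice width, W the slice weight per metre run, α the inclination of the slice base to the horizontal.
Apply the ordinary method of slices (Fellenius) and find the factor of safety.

Ordinary method of slices: FS = Σ[c'·Δl_i + (W_i cosα_i)·tanφ'] / Σ W_i sinα_i, with Δl_i = b_i / cosα_i.
Slice 1: Δl = 1.9/cos(-8.7°) = 1.922 m; N'_1 = 63·cos(-8.7°) = 62.3; c'Δl = 3.84; W sinα = -9.5
Slice 2: Δl = 2.3/cos6.2° = 2.314 m; N'_2 = 163·cos6.2° = 162.0; c'Δl = 4.63; W sinα = 17.6
Slice 3: Δl = 2.2/cos22.8° = 2.386 m; N'_3 = 130·cos22.8° = 119.8; c'Δl = 4.77; W sinα = 50.4
Slice 4: Δl = 2.5/cos42.8° = 3.407 m; N'_4 = 73·cos42.8° = 53.6; c'Δl = 6.81; W sinα = 49.6
Σc'Δl = 20.1 kN/m; ΣN' = 397.7 kN/m; ΣW sinα = 108.1 kN/m
Resisting = 20.1 + 397.7·tan30.5° = 20.1 + 234.3 = 254.3 kN/m
FS = 254.3 / 108.1 = 2.354

FS = 2.35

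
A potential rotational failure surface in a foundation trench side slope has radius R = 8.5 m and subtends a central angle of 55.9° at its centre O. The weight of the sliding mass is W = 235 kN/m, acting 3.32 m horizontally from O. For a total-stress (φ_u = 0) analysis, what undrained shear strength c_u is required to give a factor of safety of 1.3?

c_u = 14.4 kPa

FS = c_u·L_a·R / (W·d), so c_u = FS·W·d / (L_a·R).
Arc length L_a = R·θ = 8.5·(55.9°·π/180) = 8.5·0.9756 = 8.29 m
c_u = 1.3·235·3.32 / (8.29·8.5) = 1014.3 / 70.49 = 14.39 kPa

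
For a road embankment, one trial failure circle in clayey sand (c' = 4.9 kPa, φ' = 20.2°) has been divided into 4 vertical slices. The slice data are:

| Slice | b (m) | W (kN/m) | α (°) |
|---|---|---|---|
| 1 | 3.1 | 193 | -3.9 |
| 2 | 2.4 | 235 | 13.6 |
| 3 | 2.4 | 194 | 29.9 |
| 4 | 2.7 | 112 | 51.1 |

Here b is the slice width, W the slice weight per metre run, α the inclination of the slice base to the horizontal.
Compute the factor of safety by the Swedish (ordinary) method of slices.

Ordinary method of slices: FS = Σ[c'·Δl_i + (W_i cosα_i)·tanφ'] / Σ W_i sinα_i, with Δl_i = b_i / cosα_i.
Slice 1: Δl = 3.1/cos(-3.9°) = 3.107 m; N'_1 = 193·cos(-3.9°) = 192.6; c'Δl = 15.23; W sinα = -13.1
Slice 2: Δl = 2.4/cos13.6° = 2.469 m; N'_2 = 235·cos13.6° = 228.4; c'Δl = 12.10; W sinα = 55.3
Slice 3: Δl = 2.4/cos29.9° = 2.768 m; N'_3 = 194·cos29.9° = 168.2; c'Δl = 13.57; W sinα = 96.7
Slice 4: Δl = 2.7/cos51.1° = 4.300 m; N'_4 = 112·cos51.1° = 70.3; c'Δl = 21.07; W sinα = 87.2
Σc'Δl = 62.0 kN/m; ΣN' = 659.5 kN/m; ΣW sinα = 226.0 kN/m
Resisting = 62.0 + 659.5·tan20.2° = 62.0 + 242.6 = 304.6 kN/m
FS = 304.6 / 226.0 = 1.348

FS = 1.35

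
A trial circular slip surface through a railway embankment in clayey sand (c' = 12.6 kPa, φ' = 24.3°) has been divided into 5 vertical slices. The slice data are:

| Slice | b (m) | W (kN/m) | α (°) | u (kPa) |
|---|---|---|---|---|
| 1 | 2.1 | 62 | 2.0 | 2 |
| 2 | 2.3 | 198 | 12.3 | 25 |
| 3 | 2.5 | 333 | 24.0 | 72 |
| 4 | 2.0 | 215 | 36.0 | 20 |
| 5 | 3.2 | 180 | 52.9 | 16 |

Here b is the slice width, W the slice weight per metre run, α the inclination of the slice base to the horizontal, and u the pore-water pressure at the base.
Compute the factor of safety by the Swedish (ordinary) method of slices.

FS = 0.87

Ordinary method of slices: FS = Σ[c'·Δl_i + (W_i cosα_i − u_i·Δl_i)·tanφ'] / Σ W_i sinα_i, with Δl_i = b_i / cosα_i.
Slice 1: Δl = 2.1/cos2.0° = 2.101 m; N'_1 = 62·cos2.0° − 2·2.101 = 57.8; c'Δl = 26.48; W sinα = 2.2
Slice 2: Δl = 2.3/cos12.3° = 2.354 m; N'_2 = 198·cos12.3° − 25·2.354 = 134.6; c'Δl = 29.66; W sinα = 42.2
Slice 3: Δl = 2.5/cos24.0° = 2.737 m; N'_3 = 333·cos24.0° − 72·2.737 = 107.2; c'Δl = 34.48; W sinα = 135.4
Slice 4: Δl = 2.0/cos36.0° = 2.472 m; N'_4 = 215·cos36.0° − 20·2.472 = 124.5; c'Δl = 31.15; W sinα = 126.4
Slice 5: Δl = 3.2/cos52.9° = 5.305 m; N'_5 = 180·cos52.9° − 16·5.305 = 23.7; c'Δl = 66.84; W sinα = 143.6
Σc'Δl = 188.6 kN/m; ΣN' = 447.7 kN/m; ΣW sinα = 449.7 kN/m
Resisting = 188.6 + 447.7·tan24.3° = 188.6 + 202.2 = 390.8 kN/m
FS = 390.8 / 449.7 = 0.869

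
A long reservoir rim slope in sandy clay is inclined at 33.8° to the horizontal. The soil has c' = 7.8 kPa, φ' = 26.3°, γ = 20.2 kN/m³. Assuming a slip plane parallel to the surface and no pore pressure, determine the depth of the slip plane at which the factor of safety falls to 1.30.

z = 1.49 m

Setting FS = 1.30 in FS = [c' + γz cos²β tanφ'] / [γz sinβ cosβ] and solving for z:
z = c' / [γ cosβ (FS·sinβ − cosβ·tanφ')]
  = 7.8 / [20.2·cos33.8°·(1.30·sin33.8° − cos33.8°·tan26.3°)]
  = 7.8 / [20.2·0.8310·(1.30·0.5563 − 0.8310·0.4942)]
  = 7.8 / 5.2454 = 1.487 m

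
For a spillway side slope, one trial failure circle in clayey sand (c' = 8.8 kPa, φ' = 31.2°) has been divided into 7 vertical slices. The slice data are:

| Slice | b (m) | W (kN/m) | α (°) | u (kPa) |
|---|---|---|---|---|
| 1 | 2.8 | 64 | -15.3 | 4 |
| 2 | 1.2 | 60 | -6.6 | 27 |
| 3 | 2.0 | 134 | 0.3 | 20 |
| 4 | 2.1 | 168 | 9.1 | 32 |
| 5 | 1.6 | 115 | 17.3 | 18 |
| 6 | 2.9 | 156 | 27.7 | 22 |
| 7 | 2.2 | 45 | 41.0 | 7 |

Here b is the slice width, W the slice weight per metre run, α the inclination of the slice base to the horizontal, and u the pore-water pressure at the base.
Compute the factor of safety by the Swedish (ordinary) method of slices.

FS = 2.87

Ordinary method of slices: FS = Σ[c'·Δl_i + (W_i cosα_i − u_i·Δl_i)·tanφ'] / Σ W_i sinα_i, with Δl_i = b_i / cosα_i.
Slice 1: Δl = 2.8/cos(-15.3°) = 2.903 m; N'_1 = 64·cos(-15.3°) − 4·2.903 = 50.1; c'Δl = 25.55; W sinα = -16.9
Slice 2: Δl = 1.2/cos(-6.6°) = 1.208 m; N'_2 = 60·cos(-6.6°) − 27·1.208 = 27.0; c'Δl = 10.63; W sinα = -6.9
Slice 3: Δl = 2.0/cos0.3° = 2.000 m; N'_3 = 134·cos0.3° − 20·2.000 = 94.0; c'Δl = 17.60; W sinα = 0.7
Slice 4: Δl = 2.1/cos9.1° = 2.127 m; N'_4 = 168·cos9.1° − 32·2.127 = 97.8; c'Δl = 18.72; W sinα = 26.6
Slice 5: Δl = 1.6/cos17.3° = 1.676 m; N'_5 = 115·cos17.3° − 18·1.676 = 79.6; c'Δl = 14.75; W sinα = 34.2
Slice 6: Δl = 2.9/cos27.7° = 3.275 m; N'_6 = 156·cos27.7° − 22·3.275 = 66.1; c'Δl = 28.82; W sinα = 72.5
Slice 7: Δl = 2.2/cos41.0° = 2.915 m; N'_7 = 45·cos41.0° − 7·2.915 = 13.6; c'Δl = 25.65; W sinα = 29.5
Σc'Δl = 141.7 kN/m; ΣN' = 428.2 kN/m; ΣW sinα = 139.7 kN/m
Resisting = 141.7 + 428.2·tan31.2° = 141.7 + 259.3 = 401.0 kN/m
FS = 401.0 / 139.7 = 2.870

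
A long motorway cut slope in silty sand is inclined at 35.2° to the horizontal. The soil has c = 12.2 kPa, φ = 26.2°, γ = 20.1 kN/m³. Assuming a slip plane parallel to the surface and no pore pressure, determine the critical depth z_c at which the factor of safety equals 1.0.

z_c = 4.26 m

Setting FS = 1.00 in FS = [c + γz cos²β tanφ] / [γz sinβ cosβ] and solving for z:
z = c / [γ cosβ (FS·sinβ − cosβ·tanφ)]
  = 12.2 / [20.1·cos35.2°·(1.00·sin35.2° − cos35.2°·tan26.2°)]
  = 12.2 / [20.1·0.8171·(1.00·0.5764 − 0.8171·0.4921)]
  = 12.2 / 2.8636 = 4.260 m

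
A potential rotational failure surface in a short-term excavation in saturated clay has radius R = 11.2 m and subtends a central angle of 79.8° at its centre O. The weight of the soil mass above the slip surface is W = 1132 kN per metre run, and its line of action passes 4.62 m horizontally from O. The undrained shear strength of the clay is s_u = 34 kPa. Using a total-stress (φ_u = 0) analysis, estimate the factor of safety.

FS = 1.14

Taking moments about the centre O, the resisting moment is provided by the undrained shear strength acting along the arc:
Arc length L_a = R·θ = 11.2·(79.8°·π/180) = 11.2·1.3928 = 15.60 m
M_R = s_u·L_a·R = 34·15.60·11.2 = 5940.1 kN·m/m
M_D = W·d = 1132·4.62 = 5229.8 kN·m/m
FS = M_R / M_D = 5940.1 / 5229.8 = 1.136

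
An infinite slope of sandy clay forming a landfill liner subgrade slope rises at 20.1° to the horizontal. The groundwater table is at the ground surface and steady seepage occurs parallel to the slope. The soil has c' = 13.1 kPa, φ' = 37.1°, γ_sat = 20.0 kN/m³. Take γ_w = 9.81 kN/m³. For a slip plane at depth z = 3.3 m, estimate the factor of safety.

FS = 1.67

With seepage parallel to the slope and the water table at the surface, the effective normal stress on the slip plane uses the buoyant unit weight γ' = γ_sat − γ_w while the driving shear stress uses γ_sat:
FS = [c' + γ' z cos²β tanφ'] / [γ_sat z sinβ cosβ]
γ' = 20.0 − 9.81 = 10.19 kN/m³
Numerator = 13.1 + 10.19·3.3·cos²20.1°·tan37.1° = 13.1 + 10.19·3.3·0.8819·0.7563 = 35.528 kPa
Denominator = 20.0·3.3·sin20.1°·cos20.1° = 20.0·3.3·0.3437·0.9391 = 21.300 kPa
FS = 35.528 / 21.300 = 1.668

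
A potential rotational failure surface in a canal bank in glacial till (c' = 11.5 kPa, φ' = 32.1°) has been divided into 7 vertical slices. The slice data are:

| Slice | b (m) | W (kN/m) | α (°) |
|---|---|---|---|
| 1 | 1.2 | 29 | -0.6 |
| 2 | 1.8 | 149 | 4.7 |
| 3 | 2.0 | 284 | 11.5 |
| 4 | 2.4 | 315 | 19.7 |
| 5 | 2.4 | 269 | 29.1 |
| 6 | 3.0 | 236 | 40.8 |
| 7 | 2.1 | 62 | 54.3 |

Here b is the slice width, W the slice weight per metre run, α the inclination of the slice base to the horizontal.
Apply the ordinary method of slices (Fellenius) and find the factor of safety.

Ordinary method of slices: FS = Σ[c'·Δl_i + (W_i cosα_i)·tanφ'] / Σ W_i sinα_i, with Δl_i = b_i / cosα_i.
Slice 1: Δl = 1.2/cos(-0.6°) = 1.200 m; N'_1 = 29·cos(-0.6°) = 29.0; c'Δl = 13.80; W sinα = -0.3
Slice 2: Δl = 1.8/cos4.7° = 1.806 m; N'_2 = 149·cos4.7° = 148.5; c'Δl = 20.77; W sinα = 12.2
Slice 3: Δl = 2.0/cos11.5° = 2.041 m; N'_3 = 284·cos11.5° = 278.3; c'Δl = 23.47; W sinα = 56.6
Slice 4: Δl = 2.4/cos19.7° = 2.549 m; N'_4 = 315·cos19.7° = 296.6; c'Δl = 29.32; W sinα = 106.2
Slice 5: Δl = 2.4/cos29.1° = 2.747 m; N'_5 = 269·cos29.1° = 235.0; c'Δl = 31.59; W sinα = 130.8
Slice 6: Δl = 3.0/cos40.8° = 3.963 m; N'_6 = 236·cos40.8° = 178.7; c'Δl = 45.57; W sinα = 154.2
Slice 7: Δl = 2.1/cos54.3° = 3.599 m; N'_7 = 62·cos54.3° = 36.2; c'Δl = 41.39; W sinα = 50.3
Σc'Δl = 205.9 kN/m; ΣN' = 1202.2 kN/m; ΣW sinα = 510.1 kN/m
Resisting = 205.9 + 1202.2·tan32.1° = 205.9 + 754.2 = 960.1 kN/m
FS = 960.1 / 510.1 = 1.882

FS = 1.88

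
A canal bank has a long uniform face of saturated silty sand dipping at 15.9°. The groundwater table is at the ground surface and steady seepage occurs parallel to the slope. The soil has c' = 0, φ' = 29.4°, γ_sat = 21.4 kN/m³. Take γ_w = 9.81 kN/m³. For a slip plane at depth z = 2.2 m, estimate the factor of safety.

FS = 1.07

With seepage parallel to the slope and the water table at the surface, the effective normal stress on the slip plane uses the buoyant unit weight γ' = γ_sat − γ_w while the driving shear stress uses γ_sat:
FS = [c' + γ' z cos²β tanφ'] / [γ_sat z sinβ cosβ]
(For c' = 0 this reduces to FS = (γ'/γ_sat)·tanφ'/tanβ.)
γ' = 21.4 − 9.81 = 11.59 kN/m³
Numerator = 0.0 + 11.59·2.2·cos²15.9°·tan29.4° = 0.0 + 11.59·2.2·0.9249·0.5635 = 13.289 kPa
Denominator = 21.4·2.2·sin15.9°·cos15.9° = 21.4·2.2·0.2740·0.9617 = 12.405 kPa
FS = 13.289 / 12.405 = 1.071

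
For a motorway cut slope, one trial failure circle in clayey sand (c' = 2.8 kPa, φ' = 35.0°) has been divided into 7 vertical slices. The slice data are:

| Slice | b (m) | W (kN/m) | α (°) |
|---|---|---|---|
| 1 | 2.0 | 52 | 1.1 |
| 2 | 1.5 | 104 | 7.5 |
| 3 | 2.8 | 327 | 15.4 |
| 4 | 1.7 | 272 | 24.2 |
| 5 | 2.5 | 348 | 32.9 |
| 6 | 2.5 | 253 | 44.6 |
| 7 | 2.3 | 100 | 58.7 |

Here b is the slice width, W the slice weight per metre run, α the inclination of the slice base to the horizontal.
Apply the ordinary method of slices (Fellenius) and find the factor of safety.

FS = 1.39

Ordinary method of slices: FS = Σ[c'·Δl_i + (W_i cosα_i)·tanφ'] / Σ W_i sinα_i, with Δl_i = b_i / cosα_i.
Slice 1: Δl = 2.0/cos1.1° = 2.000 m; N'_1 = 52·cos1.1° = 52.0; c'Δl = 5.60; W sinα = 1.0
Slice 2: Δl = 1.5/cos7.5° = 1.513 m; N'_2 = 104·cos7.5° = 103.1; c'Δl = 4.24; W sinα = 13.6
Slice 3: Δl = 2.8/cos15.4° = 2.904 m; N'_3 = 327·cos15.4° = 315.3; c'Δl = 8.13; W sinα = 86.8
Slice 4: Δl = 1.7/cos24.2° = 1.864 m; N'_4 = 272·cos24.2° = 248.1; c'Δl = 5.22; W sinα = 111.5
Slice 5: Δl = 2.5/cos32.9° = 2.978 m; N'_5 = 348·cos32.9° = 292.2; c'Δl = 8.34; W sinα = 189.0
Slice 6: Δl = 2.5/cos44.6° = 3.511 m; N'_6 = 253·cos44.6° = 180.1; c'Δl = 9.83; W sinα = 177.6
Slice 7: Δl = 2.3/cos58.7° = 4.427 m; N'_7 = 100·cos58.7° = 52.0; c'Δl = 12.40; W sinα = 85.4
Σc'Δl = 53.8 kN/m; ΣN' = 1242.7 kN/m; ΣW sinα = 665.0 kN/m
Resisting = 53.8 + 1242.7·tan35.0° = 53.8 + 870.2 = 923.9 kN/m
FS = 923.9 / 665.0 = 1.389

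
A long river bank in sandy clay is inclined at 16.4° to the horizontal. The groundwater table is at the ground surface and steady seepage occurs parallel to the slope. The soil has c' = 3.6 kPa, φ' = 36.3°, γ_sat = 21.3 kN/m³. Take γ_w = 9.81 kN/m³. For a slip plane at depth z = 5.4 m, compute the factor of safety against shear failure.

FS = 1.46

With seepage parallel to the slope and the water table at the surface, the effective normal stress on the slip plane uses the buoyant unit weight γ' = γ_sat − γ_w while the driving shear stress uses γ_sat:
FS = [c' + γ' z cos²β tanφ'] / [γ_sat z sinβ cosβ]
γ' = 21.3 − 9.81 = 11.49 kN/m³
Numerator = 3.6 + 11.49·5.4·cos²16.4°·tan36.3° = 3.6 + 11.49·5.4·0.9203·0.7346 = 45.544 kPa
Denominator = 21.3·5.4·sin16.4°·cos16.4° = 21.3·5.4·0.2823·0.9593 = 31.154 kPa
FS = 45.544 / 31.154 = 1.462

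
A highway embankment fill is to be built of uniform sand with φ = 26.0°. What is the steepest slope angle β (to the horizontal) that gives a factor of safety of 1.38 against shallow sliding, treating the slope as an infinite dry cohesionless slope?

For an infinite dry cohesionless slope FS = tanφ/tanβ, so tanβ = tanφ / FS.
tanβ = tan26.0° / 1.38 = 0.4877 / 1.38 = 0.3534
β = arctan(0.3534) = 19.46°

β = 19.5°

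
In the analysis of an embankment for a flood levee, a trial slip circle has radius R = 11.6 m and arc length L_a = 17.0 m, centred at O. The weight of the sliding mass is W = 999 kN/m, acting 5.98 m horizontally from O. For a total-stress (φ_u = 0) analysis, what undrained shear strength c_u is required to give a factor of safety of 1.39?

c_u = 42.1 kPa

FS = c_u·L_a·R / (W·d), so c_u = FS·W·d / (L_a·R).
c_u = 1.39·999·5.98 / (17.00·11.6) = 8303.9 / 197.20 = 42.11 kPa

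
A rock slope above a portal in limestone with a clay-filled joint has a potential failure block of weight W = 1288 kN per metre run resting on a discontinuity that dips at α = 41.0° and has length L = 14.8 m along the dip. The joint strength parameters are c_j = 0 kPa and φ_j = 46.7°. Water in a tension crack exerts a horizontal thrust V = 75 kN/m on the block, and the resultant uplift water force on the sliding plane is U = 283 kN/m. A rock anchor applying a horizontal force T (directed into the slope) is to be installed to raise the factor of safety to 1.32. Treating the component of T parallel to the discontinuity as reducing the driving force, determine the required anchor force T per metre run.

Resolving forces along and normal to the sliding plane, with the horizontal anchor force T adding T·sinα to the effective normal force and T·cosα acting up the plane against the driving force:
FS = [c_jL + (W cosα − U − V sinα + T sinα) tanφ_j] / [W sinα + V cosα − T cosα]
Without the anchor: N' = 639.9 kN/m, driving T_d = 901.6 kN/m, resisting R = 0·14.8 + 639.9·tan46.7° = 679.0 kN/m, FS = 0.75.
Setting FS = 1.32 and solving for T:
1.32·(901.6 − T cos41.0°) = 679.0 + T sin41.0°·tan46.7°
T·(sin41.0°·tan46.7° + 1.32·cos41.0°) = 1.32·901.6 − 679.0
T·(0.6561·1.0612 + 1.32·0.7547) = 1190.1 − 679.0 = 511.1
T·1.6924 = 511.1
T = 302.0 kN/m

T = 302 kN/m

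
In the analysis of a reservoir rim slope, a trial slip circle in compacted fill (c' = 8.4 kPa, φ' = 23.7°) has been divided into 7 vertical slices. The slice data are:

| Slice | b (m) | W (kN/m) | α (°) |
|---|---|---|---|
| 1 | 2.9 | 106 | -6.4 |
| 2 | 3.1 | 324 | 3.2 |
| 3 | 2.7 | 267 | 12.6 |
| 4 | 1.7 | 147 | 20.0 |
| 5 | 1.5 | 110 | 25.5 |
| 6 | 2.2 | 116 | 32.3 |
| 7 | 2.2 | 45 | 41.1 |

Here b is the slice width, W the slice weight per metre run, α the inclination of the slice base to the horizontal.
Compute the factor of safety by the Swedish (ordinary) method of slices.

Ordinary method of slices: FS = Σ[c'·Δl_i + (W_i cosα_i)·tanφ'] / Σ W_i sinα_i, with Δl_i = b_i / cosα_i.
Slice 1: Δl = 2.9/cos(-6.4°) = 2.918 m; N'_1 = 106·cos(-6.4°) = 105.3; c'Δl = 24.51; W sinα = -11.8
Slice 2: Δl = 3.1/cos3.2° = 3.105 m; N'_2 = 324·cos3.2° = 323.5; c'Δl = 26.08; W sinα = 18.1
Slice 3: Δl = 2.7/cos12.6° = 2.767 m; N'_3 = 267·cos12.6° = 260.6; c'Δl = 23.24; W sinα = 58.2
Slice 4: Δl = 1.7/cos20.0° = 1.809 m; N'_4 = 147·cos20.0° = 138.1; c'Δl = 15.20; W sinα = 50.3
Slice 5: Δl = 1.5/cos25.5° = 1.662 m; N'_5 = 110·cos25.5° = 99.3; c'Δl = 13.96; W sinα = 47.4
Slice 6: Δl = 2.2/cos32.3° = 2.603 m; N'_6 = 116·cos32.3° = 98.1; c'Δl = 21.86; W sinα = 62.0
Slice 7: Δl = 2.2/cos41.1° = 2.919 m; N'_7 = 45·cos41.1° = 33.9; c'Δl = 24.52; W sinα = 29.6
Σc'Δl = 149.4 kN/m; ΣN' = 1058.8 kN/m; ΣW sinα = 253.7 kN/m
Resisting = 149.4 + 1058.8·tan23.7° = 149.4 + 464.8 = 614.1 kN/m
FS = 614.1 / 253.7 = 2.421

FS = 2.42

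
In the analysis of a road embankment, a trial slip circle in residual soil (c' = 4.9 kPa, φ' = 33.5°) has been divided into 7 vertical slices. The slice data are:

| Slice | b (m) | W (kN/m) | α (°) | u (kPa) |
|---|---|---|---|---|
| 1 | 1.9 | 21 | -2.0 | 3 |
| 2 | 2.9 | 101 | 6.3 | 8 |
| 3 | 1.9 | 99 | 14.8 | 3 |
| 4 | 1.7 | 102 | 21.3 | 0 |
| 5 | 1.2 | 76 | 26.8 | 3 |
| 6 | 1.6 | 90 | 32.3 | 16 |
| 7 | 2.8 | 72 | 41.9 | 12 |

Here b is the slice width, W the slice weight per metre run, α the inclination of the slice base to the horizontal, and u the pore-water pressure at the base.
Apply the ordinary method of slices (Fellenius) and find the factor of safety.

FS = 1.66

Ordinary method of slices: FS = Σ[c'·Δl_i + (W_i cosα_i − u_i·Δl_i)·tanφ'] / Σ W_i sinα_i, with Δl_i = b_i / cosα_i.
Slice 1: Δl = 1.9/cos(-2.0°) = 1.901 m; N'_1 = 21·cos(-2.0°) − 3·1.901 = 15.3; c'Δl = 9.32; W sinα = -0.7
Slice 2: Δl = 2.9/cos6.3° = 2.918 m; N'_2 = 101·cos6.3° − 8·2.918 = 77.0; c'Δl = 14.30; W sinα = 11.1
Slice 3: Δl = 1.9/cos14.8° = 1.965 m; N'_3 = 99·cos14.8° − 3·1.965 = 89.8; c'Δl = 9.63; W sinα = 25.3
Slice 4: Δl = 1.7/cos21.3° = 1.825 m; N'_4 = 102·cos21.3° − 0·1.825 = 95.0; c'Δl = 8.94; W sinα = 37.1
Slice 5: Δl = 1.2/cos26.8° = 1.344 m; N'_5 = 76·cos26.8° − 3·1.344 = 63.8; c'Δl = 6.59; W sinα = 34.3
Slice 6: Δl = 1.6/cos32.3° = 1.893 m; N'_6 = 90·cos32.3° − 16·1.893 = 45.8; c'Δl = 9.28; W sinα = 48.1
Slice 7: Δl = 2.8/cos41.9° = 3.762 m; N'_7 = 72·cos41.9° − 12·3.762 = 8.4; c'Δl = 18.43; W sinα = 48.1
Σc'Δl = 76.5 kN/m; ΣN' = 395.2 kN/m; ΣW sinα = 203.1 kN/m
Resisting = 76.5 + 395.2·tan33.5° = 76.5 + 261.6 = 338.1 kN/m
FS = 338.1 / 203.1 = 1.664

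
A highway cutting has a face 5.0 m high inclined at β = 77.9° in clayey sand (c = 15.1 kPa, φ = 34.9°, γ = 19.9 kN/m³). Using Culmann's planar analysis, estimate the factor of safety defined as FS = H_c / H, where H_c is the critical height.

FS = 1.81

H_c = (4c/γ) · sinβ cosφ / [1 − cos(β − φ)]
    = (4·15.1/19.9) · sin77.9°·cos34.9° / [1 − cos43.0°]
    = 3.035 · 0.8019 / 0.2686 = 9.06 m
FS = H_c / H = 9.06 / 5.0 = 1.812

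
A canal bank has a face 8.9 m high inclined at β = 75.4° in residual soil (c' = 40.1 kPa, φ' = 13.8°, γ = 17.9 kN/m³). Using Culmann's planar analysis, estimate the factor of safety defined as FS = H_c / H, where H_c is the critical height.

FS = 1.80

H_c = (4c'/γ) · sinβ cosφ' / [1 − cos(β − φ')]
    = (4·40.1/17.9) · sin75.4°·cos13.8° / [1 − cos61.6°]
    = 8.961 · 0.9398 / 0.5244 = 16.06 m
FS = H_c / H = 16.06 / 8.9 = 1.804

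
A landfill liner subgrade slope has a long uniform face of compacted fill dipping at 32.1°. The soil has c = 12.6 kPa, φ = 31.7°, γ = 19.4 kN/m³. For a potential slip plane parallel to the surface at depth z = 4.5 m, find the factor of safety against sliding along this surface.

FS = 1.31

For an infinite slope with a slip plane parallel to the surface (no pore pressure): FS = [c + γz cos²β tanφ] / [γz sinβ cosβ].
γz = 19.4·4.5 = 87.30 kN/m²
Numerator = 12.6 + 87.30·cos²32.1°·tan31.7° = 12.6 + 87.30·0.7176·0.6176 = 51.292 kPa
Denominator = 87.30·sin32.1°·cos32.1° = 87.30·0.5314·0.8471 = 39.299 kPa
FS = 51.292 / 39.299 = 1.305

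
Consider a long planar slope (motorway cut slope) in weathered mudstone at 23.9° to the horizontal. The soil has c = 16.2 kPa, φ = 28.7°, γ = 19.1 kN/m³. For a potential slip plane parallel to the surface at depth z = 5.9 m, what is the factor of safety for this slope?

FS = 1.62

For an infinite slope with a slip plane parallel to the surface (no pore pressure): FS = [c + γz cos²β tanφ] / [γz sinβ cosβ].
γz = 19.1·5.9 = 112.69 kN/m²
Numerator = 16.2 + 112.69·cos²23.9°·tan28.7° = 16.2 + 112.69·0.8359·0.5475 = 67.769 kPa
Denominator = 112.69·sin23.9°·cos23.9° = 112.69·0.4051·0.9143 = 41.741 kPa
FS = 67.769 / 41.741 = 1.624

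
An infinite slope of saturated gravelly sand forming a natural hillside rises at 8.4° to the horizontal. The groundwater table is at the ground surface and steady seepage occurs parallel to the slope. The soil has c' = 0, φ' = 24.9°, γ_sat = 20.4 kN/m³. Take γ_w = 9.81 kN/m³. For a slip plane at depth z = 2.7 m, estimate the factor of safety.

With seepage parallel to the slope and the water table at the surface, the effective normal stress on the slip plane uses the buoyant unit weight γ' = γ_sat − γ_w while the driving shear stress uses γ_sat:
FS = [c' + γ' z cos²β tanφ'] / [γ_sat z sinβ cosβ]
(For c' = 0 this reduces to FS = (γ'/γ_sat)·tanφ'/tanβ.)
γ' = 20.4 − 9.81 = 10.59 kN/m³
Numerator = 0.0 + 10.59·2.7·cos²8.4°·tan24.9° = 0.0 + 10.59·2.7·0.9787·0.4642 = 12.989 kPa
Denominator = 20.4·2.7·sin8.4°·cos8.4° = 20.4·2.7·0.1461·0.9893 = 7.960 kPa
FS = 12.989 / 7.960 = 1.632

FS = 1.63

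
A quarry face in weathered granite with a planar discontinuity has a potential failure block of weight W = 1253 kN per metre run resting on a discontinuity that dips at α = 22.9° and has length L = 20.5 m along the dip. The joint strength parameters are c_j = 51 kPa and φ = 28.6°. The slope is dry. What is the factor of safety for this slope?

FS = 3.44

Resolving the block weight along and normal to the plane and applying the Mohr–Coulomb strength on the joint:
N' = W cosα = 1253·cos22.9° = 1154.2 kN/m
Driving force T = W sinα = 1253·sin22.9° = 487.6 kN/m
Resisting force R = c_j·L + N'·tanφ = 51·20.5 + 1154.2·tan28.6° = 1045.5 + 629.3 = 1674.8 kN/m
FS = R / T = 1674.8 / 487.6 = 3.435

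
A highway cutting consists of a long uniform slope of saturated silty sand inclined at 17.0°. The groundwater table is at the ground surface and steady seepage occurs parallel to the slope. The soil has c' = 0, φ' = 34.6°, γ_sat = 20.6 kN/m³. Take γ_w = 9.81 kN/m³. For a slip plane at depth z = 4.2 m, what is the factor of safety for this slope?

FS = 1.18

With seepage parallel to the slope and the water table at the surface, the effective normal stress on the slip plane uses the buoyant unit weight γ' = γ_sat − γ_w while the driving shear stress uses γ_sat:
FS = [c' + γ' z cos²β tanφ'] / [γ_sat z sinβ cosβ]
(For c' = 0 this reduces to FS = (γ'/γ_sat)·tanφ'/tanβ.)
γ' = 20.6 − 9.81 = 10.79 kN/m³
Numerator = 0.0 + 10.79·4.2·cos²17.0°·tan34.6° = 0.0 + 10.79·4.2·0.9145·0.6899 = 28.590 kPa
Denominator = 20.6·4.2·sin17.0°·cos17.0° = 20.6·4.2·0.2924·0.9563 = 24.191 kPa
FS = 28.590 / 24.191 = 1.182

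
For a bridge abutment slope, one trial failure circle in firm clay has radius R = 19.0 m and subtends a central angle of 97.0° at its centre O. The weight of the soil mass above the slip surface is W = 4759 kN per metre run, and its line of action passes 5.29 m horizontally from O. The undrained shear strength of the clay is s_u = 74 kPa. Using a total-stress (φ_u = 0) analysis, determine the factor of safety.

Taking moments about the centre O, the resisting moment is provided by the undrained shear strength acting along the arc:
Arc length L_a = R·θ = 19.0·(97.0°·π/180) = 19.0·1.6930 = 32.17 m
M_R = s_u·L_a·R = 74·32.17·19.0 = 45226.0 kN·m/m
M_D = W·d = 4759·5.29 = 25175.1 kN·m/m
FS = M_R / M_D = 45226.0 / 25175.1 = 1.796

FS = 1.80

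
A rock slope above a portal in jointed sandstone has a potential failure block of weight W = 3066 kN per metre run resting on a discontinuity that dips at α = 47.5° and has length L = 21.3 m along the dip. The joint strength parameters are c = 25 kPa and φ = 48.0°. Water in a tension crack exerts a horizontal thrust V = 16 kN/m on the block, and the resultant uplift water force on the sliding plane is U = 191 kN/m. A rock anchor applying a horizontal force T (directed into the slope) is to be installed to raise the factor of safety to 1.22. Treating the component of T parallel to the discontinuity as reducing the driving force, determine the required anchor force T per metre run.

Resolving forces along and normal to the sliding plane, with the horizontal anchor force T adding T·sinα to the effective normal force and T·cosα acting up the plane against the driving force:
FS = [cL + (W cosα − U − V sinα + T sinα) tanφ] / [W sinα + V cosα − T cosα]
Without the anchor: N' = 1868.6 kN/m, driving T_d = 2271.3 kN/m, resisting R = 25·21.3 + 1868.6·tan48.0° = 2607.7 kN/m, FS = 1.15.
Setting FS = 1.22 and solving for T:
1.22·(2271.3 − T cos47.5°) = 2607.7 + T sin47.5°·tan48.0°
T·(sin47.5°·tan48.0° + 1.22·cos47.5°) = 1.22·2271.3 − 2607.7
T·(0.7373·1.1106 + 1.22·0.6756) = 2771.0 − 2607.7 = 163.2
T·1.6430 = 163.2
T = 99.4 kN/m

T = 99 kN/m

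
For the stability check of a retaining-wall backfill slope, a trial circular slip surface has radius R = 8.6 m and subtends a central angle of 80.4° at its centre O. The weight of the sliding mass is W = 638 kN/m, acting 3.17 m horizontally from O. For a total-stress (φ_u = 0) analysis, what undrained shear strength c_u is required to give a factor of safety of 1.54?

c_u = 30.0 kPa

FS = c_u·L_a·R / (W·d), so c_u = FS·W·d / (L_a·R).
Arc length L_a = R·θ = 8.6·(80.4°·π/180) = 8.6·1.4032 = 12.07 m
c_u = 1.54·638·3.17 / (12.07·8.6) = 3114.6 / 103.78 = 30.01 kPa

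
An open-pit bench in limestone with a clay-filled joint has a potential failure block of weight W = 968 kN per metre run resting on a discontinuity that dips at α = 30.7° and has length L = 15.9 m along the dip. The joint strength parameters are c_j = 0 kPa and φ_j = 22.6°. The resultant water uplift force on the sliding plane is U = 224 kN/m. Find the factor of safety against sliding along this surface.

FS = 0.51

Resolving the block weight along and normal to the plane and applying the Mohr–Coulomb strength on the joint:
N' = W cosα − U = 968·cos30.7° − 224 = 608.3 kN/m
Driving force T = W sinα = 968·sin30.7° = 494.2 kN/m
Resisting force R = c_j·L + N'·tanφ_j = 0·15.9 + 608.3·tan22.6° = 0.0 + 253.2 = 253.2 kN/m
FS = R / T = 253.2 / 494.2 = 0.512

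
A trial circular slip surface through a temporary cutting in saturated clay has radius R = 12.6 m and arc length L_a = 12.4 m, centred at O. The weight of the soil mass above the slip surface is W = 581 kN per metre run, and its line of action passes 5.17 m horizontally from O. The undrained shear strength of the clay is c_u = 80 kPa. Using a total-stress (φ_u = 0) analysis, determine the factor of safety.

FS = 4.16

Taking moments about the centre O, the resisting moment is provided by the undrained shear strength acting along the arc:
M_R = c_u·L_a·R = 80·12.40·12.6 = 12499.2 kN·m/m
M_D = W·d = 581·5.17 = 3003.8 kN·m/m
FS = M_R / M_D = 12499.2 / 3003.8 = 4.161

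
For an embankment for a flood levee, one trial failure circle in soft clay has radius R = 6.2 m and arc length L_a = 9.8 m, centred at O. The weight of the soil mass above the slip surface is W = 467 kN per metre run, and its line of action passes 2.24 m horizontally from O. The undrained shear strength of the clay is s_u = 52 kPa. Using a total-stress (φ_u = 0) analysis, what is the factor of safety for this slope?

FS = 3.02

Taking moments about the centre O, the resisting moment is provided by the undrained shear strength acting along the arc:
M_R = s_u·L_a·R = 52·9.80·6.2 = 3159.5 kN·m/m
M_D = W·d = 467·2.24 = 1046.1 kN·m/m
FS = M_R / M_D = 3159.5 / 1046.1 = 3.020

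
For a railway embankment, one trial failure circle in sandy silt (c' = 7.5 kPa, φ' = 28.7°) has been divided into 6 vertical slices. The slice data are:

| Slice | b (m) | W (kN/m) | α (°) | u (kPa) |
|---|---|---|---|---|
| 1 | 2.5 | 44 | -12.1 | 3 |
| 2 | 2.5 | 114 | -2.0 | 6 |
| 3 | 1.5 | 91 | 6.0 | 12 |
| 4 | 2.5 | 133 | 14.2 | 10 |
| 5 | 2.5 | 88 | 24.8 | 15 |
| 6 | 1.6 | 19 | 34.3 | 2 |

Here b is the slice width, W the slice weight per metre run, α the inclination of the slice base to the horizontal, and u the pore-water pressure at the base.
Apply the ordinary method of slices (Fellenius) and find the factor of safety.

Ordinary method of slices: FS = Σ[c'·Δl_i + (W_i cosα_i − u_i·Δl_i)·tanφ'] / Σ W_i sinα_i, with Δl_i = b_i / cosα_i.
Slice 1: Δl = 2.5/cos(-12.1°) = 2.557 m; N'_1 = 44·cos(-12.1°) − 3·2.557 = 35.4; c'Δl = 19.18; W sinα = -9.2
Slice 2: Δl = 2.5/cos(-2.0°) = 2.502 m; N'_2 = 114·cos(-2.0°) − 6·2.502 = 98.9; c'Δl = 18.76; W sinα = -4.0
Slice 3: Δl = 1.5/cos6.0° = 1.508 m; N'_3 = 91·cos6.0° − 12·1.508 = 72.4; c'Δl = 11.31; W sinα = 9.5
Slice 4: Δl = 2.5/cos14.2° = 2.579 m; N'_4 = 133·cos14.2° − 10·2.579 = 103.1; c'Δl = 19.34; W sinα = 32.6
Slice 5: Δl = 2.5/cos24.8° = 2.754 m; N'_5 = 88·cos24.8° − 15·2.754 = 38.6; c'Δl = 20.65; W sinα = 36.9
Slice 6: Δl = 1.6/cos34.3° = 1.937 m; N'_6 = 19·cos34.3° − 2·1.937 = 11.8; c'Δl = 14.53; W sinα = 10.7
Σc'Δl = 103.8 kN/m; ΣN' = 360.2 kN/m; ΣW sinα = 76.6 kN/m
Resisting = 103.8 + 360.2·tan28.7° = 103.8 + 197.2 = 301.0 kN/m
FS = 301.0 / 76.6 = 3.932

FS = 3.93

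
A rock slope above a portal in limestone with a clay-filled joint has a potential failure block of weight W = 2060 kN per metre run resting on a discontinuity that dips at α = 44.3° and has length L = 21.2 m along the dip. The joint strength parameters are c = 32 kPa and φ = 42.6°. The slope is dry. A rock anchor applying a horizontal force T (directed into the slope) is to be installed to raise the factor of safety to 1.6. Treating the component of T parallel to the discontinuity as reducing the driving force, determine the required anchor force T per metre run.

T = 150 kN/m

Resolving forces along and normal to the sliding plane, with the horizontal anchor force T adding T·sinα to the effective normal force and T·cosα acting up the plane against the driving force:
FS = [cL + (W cosα + T sinα) tanφ] / [W sinα − T cosα]
Without the anchor: N' = 1474.3 kN/m, driving T_d = 1438.7 kN/m, resisting R = 32·21.2 + 1474.3·tan42.6° = 2034.1 kN/m, FS = 1.41.
Setting FS = 1.6 and solving for T:
1.6·(1438.7 − T cos44.3°) = 2034.1 + T sin44.3°·tan42.6°
T·(sin44.3°·tan42.6° + 1.6·cos44.3°) = 1.6·1438.7 − 2034.1
T·(0.6984·0.9195 + 1.6·0.7157) = 2302.0 − 2034.1 = 267.9
T·1.7873 = 267.9
T = 149.9 kN/m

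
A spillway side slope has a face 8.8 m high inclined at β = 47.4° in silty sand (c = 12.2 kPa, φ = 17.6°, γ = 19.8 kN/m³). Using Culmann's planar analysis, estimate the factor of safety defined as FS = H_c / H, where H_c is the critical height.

FS = 1.49

H_c = (4c/γ) · sinβ cosφ / [1 − cos(β − φ)]
    = (4·12.2/19.8) · sin47.4°·cos17.6° / [1 − cos29.8°]
    = 2.465 · 0.7016 / 0.1322 = 13.08 m
FS = H_c / H = 13.08 / 8.8 = 1.486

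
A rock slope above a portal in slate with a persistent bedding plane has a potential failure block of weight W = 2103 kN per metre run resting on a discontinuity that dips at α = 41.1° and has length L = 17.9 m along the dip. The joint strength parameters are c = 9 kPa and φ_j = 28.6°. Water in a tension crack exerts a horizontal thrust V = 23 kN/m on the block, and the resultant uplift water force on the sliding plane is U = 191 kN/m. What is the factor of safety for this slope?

FS = 0.65

Resolving the block weight along and normal to the plane and applying the Mohr–Coulomb strength on the joint:
N' = W cosα − U − V sinα = 2103·cos41.1° − 191 − 23·sin41.1° = 1378.6 kN/m
Driving force T = W sinα + V cosα = 2103·sin41.1° + 23·cos41.1° = 1399.8 kN/m
Resisting force R = c·L + N'·tanφ_j = 9·17.9 + 1378.6·tan28.6° = 161.1 + 751.7 = 912.8 kN/m
FS = R / T = 912.8 / 1399.8 = 0.652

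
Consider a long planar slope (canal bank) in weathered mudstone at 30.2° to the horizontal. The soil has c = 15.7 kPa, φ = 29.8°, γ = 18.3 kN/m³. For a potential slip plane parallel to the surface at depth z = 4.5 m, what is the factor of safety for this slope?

FS = 1.42

For an infinite slope with a slip plane parallel to the surface (no pore pressure): FS = [c + γz cos²β tanφ] / [γz sinβ cosβ].
γz = 18.3·4.5 = 82.35 kN/m²
Numerator = 15.7 + 82.35·cos²30.2°·tan29.8° = 15.7 + 82.35·0.7470·0.5727 = 50.929 kPa
Denominator = 82.35·sin30.2°·cos30.2° = 82.35·0.5030·0.8643 = 35.801 kPa
FS = 50.929 / 35.801 = 1.423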